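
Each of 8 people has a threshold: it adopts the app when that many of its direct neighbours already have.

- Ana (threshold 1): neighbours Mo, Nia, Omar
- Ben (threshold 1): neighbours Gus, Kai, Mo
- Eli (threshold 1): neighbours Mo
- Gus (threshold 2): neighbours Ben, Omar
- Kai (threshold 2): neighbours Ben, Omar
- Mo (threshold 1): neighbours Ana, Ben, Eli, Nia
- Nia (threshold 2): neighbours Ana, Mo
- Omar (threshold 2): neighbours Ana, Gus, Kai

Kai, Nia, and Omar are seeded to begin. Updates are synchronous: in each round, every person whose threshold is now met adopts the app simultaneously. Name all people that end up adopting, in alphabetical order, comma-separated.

Round 1 — Kai, Nia, Omar adopt the app (initial).
Round 2 — checking thresholds:
  Ana: 2 of 3 neighbours ≥ 1, adopts the app.
  Ben: 1 of 3 neighbours ≥ 1, adopts the app.
  Gus: 1 of 2 neighbours < 2, not yet.
  Mo: 1 of 4 neighbours ≥ 1, adopts the app.
Round 3 — checking thresholds:
  Eli: 1 of 1 neighbours ≥ 1, adopts the app.
  Gus: 2 of 2 neighbours ≥ 2, adopts the app.
Round 4 — no new adoptions; cascade stops.

Ana, Ben, Eli, Gus, Kai, Mo, Nia, Omar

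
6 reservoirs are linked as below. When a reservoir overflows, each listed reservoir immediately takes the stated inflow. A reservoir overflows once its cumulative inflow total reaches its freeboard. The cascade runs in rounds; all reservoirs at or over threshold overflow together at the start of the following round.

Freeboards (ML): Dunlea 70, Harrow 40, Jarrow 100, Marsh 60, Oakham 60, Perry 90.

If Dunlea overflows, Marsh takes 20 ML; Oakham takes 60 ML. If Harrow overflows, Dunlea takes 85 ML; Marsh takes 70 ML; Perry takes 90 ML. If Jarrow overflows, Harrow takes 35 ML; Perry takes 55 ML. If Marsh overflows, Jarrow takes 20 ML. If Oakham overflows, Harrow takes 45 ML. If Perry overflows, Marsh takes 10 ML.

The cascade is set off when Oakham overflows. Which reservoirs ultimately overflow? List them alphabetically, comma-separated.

Dunlea, Harrow, Marsh, Oakham, Perry

Round 1 — Oakham overflows (initial).
  Harrow: +45 → 45 ≥ 40
Round 2 — Harrow overflows.
  Dunlea: +85 → 85 ≥ 70
  Marsh: +70 → 70 ≥ 60
  Perry: +90 → 90 ≥ 90
Round 3 — Dunlea, Marsh, Perry overflow.
  Jarrow: +20 → 20 < 100
No further overflows.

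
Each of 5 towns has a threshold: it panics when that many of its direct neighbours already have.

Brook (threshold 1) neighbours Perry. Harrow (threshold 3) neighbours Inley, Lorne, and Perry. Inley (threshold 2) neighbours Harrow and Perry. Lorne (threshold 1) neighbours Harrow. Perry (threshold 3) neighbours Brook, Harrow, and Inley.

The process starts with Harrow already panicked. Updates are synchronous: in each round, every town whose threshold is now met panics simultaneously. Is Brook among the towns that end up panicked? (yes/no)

no

Round 1 — Harrow panics (initial).
Round 2 — checking thresholds:
  Inley: 1 of 2 neighbours < 2, holds.
  Lorne: 1 of 1 neighbours ≥ 1, panics.
  Perry: 1 of 3 neighbours < 3, holds.
Round 3 — no new panics; cascade stops.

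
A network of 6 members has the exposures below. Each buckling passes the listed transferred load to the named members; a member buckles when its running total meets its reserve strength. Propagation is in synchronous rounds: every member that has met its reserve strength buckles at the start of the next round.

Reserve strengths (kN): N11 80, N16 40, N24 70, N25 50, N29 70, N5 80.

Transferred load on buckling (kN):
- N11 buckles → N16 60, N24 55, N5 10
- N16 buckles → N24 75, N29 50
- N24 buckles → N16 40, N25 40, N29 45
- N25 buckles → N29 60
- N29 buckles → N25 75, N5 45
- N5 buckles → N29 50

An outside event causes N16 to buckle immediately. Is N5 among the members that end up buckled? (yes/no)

no

Round 1 — N16 buckles (initial).
  N24: +75 → 75 ≥ 70
  N29: +50 → 50 < 70
Round 2 — N24 buckles.
  N25: +40 → 40 < 50
  N29: +45 → 95 ≥ 70
Round 3 — N29 buckles.
  N25: +75 → 115 ≥ 50
  N5: +45 → 45 < 80
Round 4 — N25 buckles.
No further bucklings.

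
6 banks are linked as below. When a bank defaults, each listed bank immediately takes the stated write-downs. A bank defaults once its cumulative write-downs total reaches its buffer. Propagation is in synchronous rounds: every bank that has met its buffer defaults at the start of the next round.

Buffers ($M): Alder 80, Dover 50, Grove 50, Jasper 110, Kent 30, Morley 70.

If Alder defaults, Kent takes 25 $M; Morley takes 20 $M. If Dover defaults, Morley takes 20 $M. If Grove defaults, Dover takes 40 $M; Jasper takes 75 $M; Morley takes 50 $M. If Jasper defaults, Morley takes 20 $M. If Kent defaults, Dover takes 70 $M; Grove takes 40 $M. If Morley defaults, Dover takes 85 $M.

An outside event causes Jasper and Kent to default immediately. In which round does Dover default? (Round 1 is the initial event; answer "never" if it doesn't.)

2

Round 1 — Jasper, Kent default (initial).
  Dover: +70 → 70 ≥ 50
  Grove: +40 → 40 < 50
  Morley: +20 → 20 < 70
Round 2 — Dover defaults.
  Morley: +20 → 40 < 70
No further defaults.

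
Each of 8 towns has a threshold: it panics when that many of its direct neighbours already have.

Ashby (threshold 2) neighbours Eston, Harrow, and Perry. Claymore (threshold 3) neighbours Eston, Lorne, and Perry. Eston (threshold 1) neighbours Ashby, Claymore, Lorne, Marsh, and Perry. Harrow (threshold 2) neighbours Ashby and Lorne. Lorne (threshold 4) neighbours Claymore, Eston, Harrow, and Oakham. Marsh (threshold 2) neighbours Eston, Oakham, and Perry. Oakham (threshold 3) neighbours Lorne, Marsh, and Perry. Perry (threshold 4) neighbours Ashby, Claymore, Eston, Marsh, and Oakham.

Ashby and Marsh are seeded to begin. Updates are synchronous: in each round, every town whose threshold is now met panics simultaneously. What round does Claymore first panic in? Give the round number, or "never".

Round 1 — Ashby, Marsh panic (initial).
Round 2 — checking thresholds:
  Eston: 2 of 5 neighbours ≥ 1, panics.
  Harrow: 1 of 2 neighbours < 2, below threshold.
  Oakham: 1 of 3 neighbours < 3, below threshold.
  Perry: 2 of 5 neighbours < 4, below threshold.
Round 3 — no new panics; cascade stops.

never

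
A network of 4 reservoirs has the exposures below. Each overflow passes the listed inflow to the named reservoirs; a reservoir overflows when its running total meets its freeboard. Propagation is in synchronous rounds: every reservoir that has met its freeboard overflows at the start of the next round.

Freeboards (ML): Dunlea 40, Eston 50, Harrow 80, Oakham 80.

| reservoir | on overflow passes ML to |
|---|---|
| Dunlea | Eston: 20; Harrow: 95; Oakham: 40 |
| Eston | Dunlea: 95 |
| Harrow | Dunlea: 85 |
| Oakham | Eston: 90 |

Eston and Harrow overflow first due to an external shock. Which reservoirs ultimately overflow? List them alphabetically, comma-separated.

Dunlea, Eston, Harrow

Round 1 — Eston, Harrow overflow (initial).
  Dunlea: +95+85 → 180 ≥ 40
Round 2 — Dunlea overflows.
  Oakham: +40 → 40 < 80
No further overflows.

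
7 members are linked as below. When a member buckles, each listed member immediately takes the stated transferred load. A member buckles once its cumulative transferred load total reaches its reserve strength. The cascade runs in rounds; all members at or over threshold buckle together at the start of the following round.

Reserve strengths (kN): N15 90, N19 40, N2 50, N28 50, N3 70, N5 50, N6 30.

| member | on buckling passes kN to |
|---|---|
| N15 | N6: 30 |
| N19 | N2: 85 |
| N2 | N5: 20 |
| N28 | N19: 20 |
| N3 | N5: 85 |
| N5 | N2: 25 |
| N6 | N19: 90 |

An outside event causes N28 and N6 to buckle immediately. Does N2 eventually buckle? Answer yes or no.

Round 1 — N28, N6 buckle (initial).
  N19: +20+90 → 110 ≥ 40
Round 2 — N19 buckles.
  N2: +85 → 85 ≥ 50
Round 3 — N2 buckles.
  N5: +20 → 20 < 50
No further bucklings.

yes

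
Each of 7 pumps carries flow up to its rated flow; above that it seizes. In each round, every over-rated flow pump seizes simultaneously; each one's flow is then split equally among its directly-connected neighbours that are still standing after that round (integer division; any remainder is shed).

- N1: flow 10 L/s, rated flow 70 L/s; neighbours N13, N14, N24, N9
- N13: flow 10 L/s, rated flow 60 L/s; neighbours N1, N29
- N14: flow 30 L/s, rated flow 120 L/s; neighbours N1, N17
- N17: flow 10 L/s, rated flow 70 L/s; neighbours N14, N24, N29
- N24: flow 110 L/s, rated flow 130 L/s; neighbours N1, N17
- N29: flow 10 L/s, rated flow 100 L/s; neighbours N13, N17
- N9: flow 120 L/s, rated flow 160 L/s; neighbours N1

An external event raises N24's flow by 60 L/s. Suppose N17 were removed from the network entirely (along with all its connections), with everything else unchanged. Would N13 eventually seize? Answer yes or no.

With N17 removed:
Round 1 — N24 at 170 > 130. N24 seizes.
  N24 sheds 170 L/s to N1: 170 each.
    N1: 10+170 = 180 > 70
Round 2 — N1 seizes.
  N1 sheds 180 L/s to N13, N14, N9: 60 each.
    N13: 10+60 = 70 > 60
    N14: 30+60 = 90 ≤ 120
    N9: 120+60 = 180 > 160
Round 3 — N13, N9 seize.
  N13 sheds 70 L/s to N29: 70 each.
    N29: 10+70 = 80 ≤ 100
  N9 sheds 180 L/s: no online neighbours, lost.
No further seizures.

yes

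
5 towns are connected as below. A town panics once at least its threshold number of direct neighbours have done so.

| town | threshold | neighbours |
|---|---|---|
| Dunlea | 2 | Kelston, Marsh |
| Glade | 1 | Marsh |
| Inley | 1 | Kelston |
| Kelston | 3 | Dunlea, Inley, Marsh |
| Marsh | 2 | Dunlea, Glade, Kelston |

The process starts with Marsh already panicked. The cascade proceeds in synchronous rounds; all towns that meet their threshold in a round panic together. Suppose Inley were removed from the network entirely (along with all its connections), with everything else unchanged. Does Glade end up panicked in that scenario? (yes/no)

yes

With Inley removed:
Round 1 — Marsh panics (initial).
Round 2 — checking thresholds:
  Dunlea: 1 of 2 neighbours < 2, below threshold.
  Glade: 1 of 1 neighbours ≥ 1, panics.
  Kelston: 1 of 2 neighbours < 3, below threshold.
Round 3 — no new panics; cascade stops.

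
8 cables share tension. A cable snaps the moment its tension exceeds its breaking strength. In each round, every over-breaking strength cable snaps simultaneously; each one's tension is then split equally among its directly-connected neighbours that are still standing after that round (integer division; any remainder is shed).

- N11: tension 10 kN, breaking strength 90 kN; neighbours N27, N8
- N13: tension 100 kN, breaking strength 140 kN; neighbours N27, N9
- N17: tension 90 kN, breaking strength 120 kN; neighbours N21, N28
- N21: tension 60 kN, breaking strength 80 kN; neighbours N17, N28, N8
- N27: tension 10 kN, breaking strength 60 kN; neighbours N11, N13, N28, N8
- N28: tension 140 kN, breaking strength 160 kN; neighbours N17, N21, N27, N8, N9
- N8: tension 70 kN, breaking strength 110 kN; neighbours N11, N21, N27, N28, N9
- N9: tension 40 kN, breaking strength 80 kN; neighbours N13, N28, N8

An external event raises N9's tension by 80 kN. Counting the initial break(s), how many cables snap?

8

Round 1 — N9 at 120 > 80. N9 snaps.
  N9 sheds 120 kN to N13, N28, N8: 40 each.
    N13: 100+40 = 140 ≤ 140
    N28: 140+40 = 180 > 160
    N8: 70+40 = 110 ≤ 110
Round 2 — N28 snaps.
  N28 sheds 180 kN to N17, N21, N27, N8: 45 each.
    N17: 90+45 = 135 > 120
    N21: 60+45 = 105 > 80
    N27: 10+45 = 55 ≤ 60
    N8: 110+45 = 155 > 110
Round 3 — N17, N21, N8 snap.
  N17 sheds 135 kN: no online neighbours, lost.
  N21 sheds 105 kN: no online neighbours, lost.
  N8 sheds 155 kN to N11, N27: 77 each (1 lost).
    N11: 10+77 = 87 ≤ 90
    N27: 55+77 = 132 > 60
Round 4 — N27 snaps.
  N27 sheds 132 kN to N11, N13: 66 each.
    N11: 87+66 = 153 > 90
    N13: 140+66 = 206 > 140
Round 5 — N11, N13 snap.
  N11 sheds 153 kN: no online neighbours, lost.
  N13 sheds 206 kN: no online neighbours, lost.
No further breaks.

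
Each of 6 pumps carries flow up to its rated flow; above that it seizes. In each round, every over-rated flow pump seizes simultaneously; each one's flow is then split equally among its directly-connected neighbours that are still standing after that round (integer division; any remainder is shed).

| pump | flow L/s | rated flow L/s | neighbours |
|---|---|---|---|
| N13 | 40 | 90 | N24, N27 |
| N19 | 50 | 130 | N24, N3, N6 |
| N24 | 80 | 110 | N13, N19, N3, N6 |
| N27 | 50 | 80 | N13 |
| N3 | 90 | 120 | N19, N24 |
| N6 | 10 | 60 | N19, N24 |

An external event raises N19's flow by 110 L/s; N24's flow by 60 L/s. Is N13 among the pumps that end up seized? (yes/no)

Round 1 — N19 at 160 > 130; N24 at 140 > 110. N19, N24 seize.
  N19 sheds 160 L/s to N3, N6: 80 each.
    N3: 90+80 = 170 > 120
    N6: 10+80 = 90 > 60
  N24 sheds 140 L/s to N13, N3, N6: 46 each (2 lost).
    N13: 40+46 = 86 ≤ 90
    N3: 170+46 = 216 > 120
    N6: 90+46 = 136 > 60
Round 2 — N3, N6 seize.
  N3 sheds 216 L/s: no online neighbours, lost.
  N6 sheds 136 L/s: no online neighbours, lost.
No further seizures.

no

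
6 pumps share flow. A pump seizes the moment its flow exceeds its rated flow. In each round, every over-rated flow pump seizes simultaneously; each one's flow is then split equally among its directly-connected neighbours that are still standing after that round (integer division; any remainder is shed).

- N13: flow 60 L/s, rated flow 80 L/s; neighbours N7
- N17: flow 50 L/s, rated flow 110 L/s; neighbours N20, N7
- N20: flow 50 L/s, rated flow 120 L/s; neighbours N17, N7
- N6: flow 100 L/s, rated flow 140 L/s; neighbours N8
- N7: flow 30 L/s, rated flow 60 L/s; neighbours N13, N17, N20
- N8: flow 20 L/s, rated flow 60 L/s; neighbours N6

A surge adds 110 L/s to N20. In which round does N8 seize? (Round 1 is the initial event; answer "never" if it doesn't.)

never

Round 1 — N20 at 160 > 120. N20 seizes.
  N20 sheds 160 L/s to N17, N7: 80 each.
    N17: 50+80 = 130 > 110
    N7: 30+80 = 110 > 60
Round 2 — N17, N7 seize.
  N17 sheds 130 L/s: no online neighbours, lost.
  N7 sheds 110 L/s to N13: 110 each.
    N13: 60+110 = 170 > 80
Round 3 — N13 seizes.
  N13 sheds 170 L/s: no online neighbours, lost.
No further seizures.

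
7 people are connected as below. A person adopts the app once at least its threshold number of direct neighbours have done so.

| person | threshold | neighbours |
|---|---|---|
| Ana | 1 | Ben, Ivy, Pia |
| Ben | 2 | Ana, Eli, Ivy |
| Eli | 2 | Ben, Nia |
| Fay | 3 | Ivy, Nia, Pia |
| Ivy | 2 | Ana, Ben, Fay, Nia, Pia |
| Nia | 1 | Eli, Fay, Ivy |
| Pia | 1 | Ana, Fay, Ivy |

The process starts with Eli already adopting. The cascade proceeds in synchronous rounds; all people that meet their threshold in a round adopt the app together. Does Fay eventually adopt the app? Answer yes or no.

no

Round 1 — Eli adopts the app (initial).
Round 2 — checking thresholds:
  Ben: 1 of 3 neighbours < 2, below threshold.
  Nia: 1 of 3 neighbours ≥ 1, adopts the app.
Round 3 — no new adoptions; cascade stops.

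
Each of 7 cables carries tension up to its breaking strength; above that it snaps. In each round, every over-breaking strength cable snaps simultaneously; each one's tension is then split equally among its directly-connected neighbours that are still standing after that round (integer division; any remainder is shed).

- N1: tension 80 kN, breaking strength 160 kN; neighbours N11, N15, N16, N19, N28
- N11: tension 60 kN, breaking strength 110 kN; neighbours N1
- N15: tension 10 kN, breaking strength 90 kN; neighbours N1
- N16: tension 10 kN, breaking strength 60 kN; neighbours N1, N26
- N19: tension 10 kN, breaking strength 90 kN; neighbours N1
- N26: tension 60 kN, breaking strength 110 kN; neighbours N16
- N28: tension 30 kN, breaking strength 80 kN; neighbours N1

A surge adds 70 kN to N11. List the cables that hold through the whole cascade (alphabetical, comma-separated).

N15, N19

Round 1 — N11 at 130 > 110. N11 snaps.
  N11 sheds 130 kN to N1: 130 each.
    N1: 80+130 = 210 > 160
Round 2 — N1 snaps.
  N1 sheds 210 kN to N15, N16, N19, N28: 52 each (2 lost).
    N15: 10+52 = 62 ≤ 90
    N16: 10+52 = 62 > 60
    N19: 10+52 = 62 ≤ 90
    N28: 30+52 = 82 > 80
Round 3 — N16, N28 snap.
  N16 sheds 62 kN to N26: 62 each.
    N26: 60+62 = 122 > 110
  N28 sheds 82 kN: no online neighbours, lost.
Round 4 — N26 snaps.
  N26 sheds 122 kN: no online neighbours, lost.
No further breaks.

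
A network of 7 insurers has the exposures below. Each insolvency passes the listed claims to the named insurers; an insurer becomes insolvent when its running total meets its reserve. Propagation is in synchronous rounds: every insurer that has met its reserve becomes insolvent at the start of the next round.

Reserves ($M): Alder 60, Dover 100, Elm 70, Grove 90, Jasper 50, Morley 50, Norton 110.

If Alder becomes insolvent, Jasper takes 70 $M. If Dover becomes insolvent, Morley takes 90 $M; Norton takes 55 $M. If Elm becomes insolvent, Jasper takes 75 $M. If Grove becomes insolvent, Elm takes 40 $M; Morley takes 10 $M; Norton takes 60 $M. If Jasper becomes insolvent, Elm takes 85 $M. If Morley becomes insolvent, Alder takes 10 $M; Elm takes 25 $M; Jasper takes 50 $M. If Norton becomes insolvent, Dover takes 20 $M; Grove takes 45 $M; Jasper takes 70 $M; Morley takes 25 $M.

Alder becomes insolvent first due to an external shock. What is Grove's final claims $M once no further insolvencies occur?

Round 1 — Alder becomes insolvent (initial).
  Jasper: +70 → 70 ≥ 50
Round 2 — Jasper becomes insolvent.
  Elm: +85 → 85 ≥ 70
Round 3 — Elm becomes insolvent.
No further insolvencies.

0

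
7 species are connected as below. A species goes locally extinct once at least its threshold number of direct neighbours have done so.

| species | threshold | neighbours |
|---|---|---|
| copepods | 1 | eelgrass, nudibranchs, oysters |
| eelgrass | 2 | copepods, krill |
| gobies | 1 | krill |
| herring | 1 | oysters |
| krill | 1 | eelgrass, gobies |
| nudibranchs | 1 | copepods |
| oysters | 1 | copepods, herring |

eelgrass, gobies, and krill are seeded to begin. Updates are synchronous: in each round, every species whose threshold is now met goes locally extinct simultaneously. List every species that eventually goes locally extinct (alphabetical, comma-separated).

copepods, eelgrass, gobies, herring, krill, nudibranchs, oysters

Round 1 — eelgrass, gobies, krill go locally extinct (initial).
Round 2 — checking thresholds:
  copepods: 1 of 3 neighbours ≥ 1, goes locally extinct.
Round 3 — checking thresholds:
  nudibranchs: 1 of 1 neighbours ≥ 1, goes locally extinct.
  oysters: 1 of 2 neighbours ≥ 1, goes locally extinct.
Round 4 — checking thresholds:
  herring: 1 of 1 neighbours ≥ 1, goes locally extinct.
Round 5 — no new extinctions; cascade stops.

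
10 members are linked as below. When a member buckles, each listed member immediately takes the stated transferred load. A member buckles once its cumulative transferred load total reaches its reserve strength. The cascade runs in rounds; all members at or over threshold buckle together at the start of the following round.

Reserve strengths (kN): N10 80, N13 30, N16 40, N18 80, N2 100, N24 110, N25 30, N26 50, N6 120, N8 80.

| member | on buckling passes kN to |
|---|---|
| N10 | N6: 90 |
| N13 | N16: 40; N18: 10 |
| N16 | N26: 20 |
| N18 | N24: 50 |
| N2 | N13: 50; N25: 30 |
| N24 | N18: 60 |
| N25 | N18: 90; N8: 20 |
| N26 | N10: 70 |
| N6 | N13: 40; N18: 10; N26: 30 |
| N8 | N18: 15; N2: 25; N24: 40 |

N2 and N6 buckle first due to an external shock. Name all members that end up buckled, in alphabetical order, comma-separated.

Round 1 — N2, N6 buckle (initial).
  N13: +50+40 → 90 ≥ 30
  N18: +10 → 10 < 80
  N25: +30 → 30 ≥ 30
  N26: +30 → 30 < 50
Round 2 — N13, N25 buckle.
  N16: +40 → 40 ≥ 40
  N18: +10+90 → 110 ≥ 80
  N8: +20 → 20 < 80
Round 3 — N16, N18 buckle.
  N24: +50 → 50 < 110
  N26: +20 → 50 ≥ 50
Round 4 — N26 buckles.
  N10: +70 → 70 < 80
No further bucklings.

N13, N16, N18, N2, N25, N26, N6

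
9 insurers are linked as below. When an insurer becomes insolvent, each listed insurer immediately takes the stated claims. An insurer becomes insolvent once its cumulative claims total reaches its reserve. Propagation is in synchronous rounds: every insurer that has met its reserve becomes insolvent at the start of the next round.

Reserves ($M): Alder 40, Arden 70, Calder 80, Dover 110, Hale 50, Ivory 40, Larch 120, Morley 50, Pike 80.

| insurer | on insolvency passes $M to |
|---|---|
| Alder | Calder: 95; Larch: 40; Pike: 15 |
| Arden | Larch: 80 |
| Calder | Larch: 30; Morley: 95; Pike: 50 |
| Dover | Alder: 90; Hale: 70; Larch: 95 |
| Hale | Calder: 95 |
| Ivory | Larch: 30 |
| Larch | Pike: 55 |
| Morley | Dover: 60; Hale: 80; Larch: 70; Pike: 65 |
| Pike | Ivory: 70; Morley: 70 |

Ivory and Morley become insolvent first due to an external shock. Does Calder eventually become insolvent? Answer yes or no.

Round 1 — Ivory, Morley become insolvent (initial).
  Dover: +60 → 60 < 110
  Hale: +80 → 80 ≥ 50
  Larch: +30+70 → 100 < 120
  Pike: +65 → 65 < 80
Round 2 — Hale becomes insolvent.
  Calder: +95 → 95 ≥ 80
Round 3 — Calder becomes insolvent.
  Larch: +30 → 130 ≥ 120
  Pike: +50 → 115 ≥ 80
Round 4 — Larch, Pike become insolvent.
No further insolvencies.

yes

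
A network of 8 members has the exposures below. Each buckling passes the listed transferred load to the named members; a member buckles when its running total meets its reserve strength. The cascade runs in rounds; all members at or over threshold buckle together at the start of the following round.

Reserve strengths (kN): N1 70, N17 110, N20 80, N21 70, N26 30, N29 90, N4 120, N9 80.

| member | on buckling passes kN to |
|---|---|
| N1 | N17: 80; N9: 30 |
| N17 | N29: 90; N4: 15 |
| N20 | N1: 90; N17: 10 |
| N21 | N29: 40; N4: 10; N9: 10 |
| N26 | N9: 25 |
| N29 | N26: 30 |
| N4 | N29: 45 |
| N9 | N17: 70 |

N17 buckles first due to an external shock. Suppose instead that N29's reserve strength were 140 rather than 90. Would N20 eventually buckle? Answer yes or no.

With N29's reserve strength at 140:
Round 1 — N17 buckles (initial).
  N29: +90 → 90 < 140
  N4: +15 → 15 < 120
No further bucklings.

no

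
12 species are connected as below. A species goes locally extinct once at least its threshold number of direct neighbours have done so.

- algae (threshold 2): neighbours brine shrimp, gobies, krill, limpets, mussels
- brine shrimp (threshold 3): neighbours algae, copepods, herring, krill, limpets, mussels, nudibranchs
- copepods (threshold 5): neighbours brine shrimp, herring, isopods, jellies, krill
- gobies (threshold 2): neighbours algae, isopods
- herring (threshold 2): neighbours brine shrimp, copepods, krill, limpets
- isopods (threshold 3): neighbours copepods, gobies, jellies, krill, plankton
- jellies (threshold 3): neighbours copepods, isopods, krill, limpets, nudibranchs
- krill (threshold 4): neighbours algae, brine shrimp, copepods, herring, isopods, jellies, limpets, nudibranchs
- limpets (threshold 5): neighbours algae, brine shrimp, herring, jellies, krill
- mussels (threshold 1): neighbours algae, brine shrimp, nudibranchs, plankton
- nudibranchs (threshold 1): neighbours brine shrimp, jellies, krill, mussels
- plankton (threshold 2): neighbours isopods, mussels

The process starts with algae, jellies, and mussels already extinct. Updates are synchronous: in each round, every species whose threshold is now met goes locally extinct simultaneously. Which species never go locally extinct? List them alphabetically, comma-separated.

Round 1 — algae, jellies, mussels go locally extinct (initial).
Round 2 — checking thresholds:
  brine shrimp: 2 of 7 neighbours < 3, not yet.
  copepods: 1 of 5 neighbours < 5, not yet.
  gobies: 1 of 2 neighbours < 2, not yet.
  isopods: 1 of 5 neighbours < 3, not yet.
  krill: 2 of 8 neighbours < 4, not yet.
  limpets: 2 of 5 neighbours < 5, not yet.
  nudibranchs: 2 of 4 neighbours ≥ 1, goes locally extinct.
  plankton: 1 of 2 neighbours < 2, not yet.
Round 3 — checking thresholds:
  brine shrimp: 3 of 7 neighbours ≥ 3, goes locally extinct.
  copepods: 1 of 5 neighbours < 5, not yet.
  gobies: 1 of 2 neighbours < 2, not yet.
  isopods: 1 of 5 neighbours < 3, not yet.
  krill: 3 of 8 neighbours < 4, not yet.
  limpets: 2 of 5 neighbours < 5, not yet.
  plankton: 1 of 2 neighbours < 2, not yet.
Round 4 — checking thresholds:
  copepods: 2 of 5 neighbours < 5, not yet.
  gobies: 1 of 2 neighbours < 2, not yet.
  herring: 1 of 4 neighbours < 2, not yet.
  isopods: 1 of 5 neighbours < 3, not yet.
  krill: 4 of 8 neighbours ≥ 4, goes locally extinct.
  limpets: 3 of 5 neighbours < 5, not yet.
  plankton: 1 of 2 neighbours < 2, not yet.
Round 5 — checking thresholds:
  copepods: 3 of 5 neighbours < 5, not yet.
  gobies: 1 of 2 neighbours < 2, not yet.
  herring: 2 of 4 neighbours ≥ 2, goes locally extinct.
  isopods: 2 of 5 neighbours < 3, not yet.
  limpets: 4 of 5 neighbours < 5, not yet.
  plankton: 1 of 2 neighbours < 2, not yet.
Round 6 — checking thresholds:
  copepods: 4 of 5 neighbours < 5, not yet.
  gobies: 1 of 2 neighbours < 2, not yet.
  isopods: 2 of 5 neighbours < 3, not yet.
  limpets: 5 of 5 neighbours ≥ 5, goes locally extinct.
  plankton: 1 of 2 neighbours < 2, not yet.
Round 7 — no new extinctions; cascade stops.

copepods, gobies, isopods, plankton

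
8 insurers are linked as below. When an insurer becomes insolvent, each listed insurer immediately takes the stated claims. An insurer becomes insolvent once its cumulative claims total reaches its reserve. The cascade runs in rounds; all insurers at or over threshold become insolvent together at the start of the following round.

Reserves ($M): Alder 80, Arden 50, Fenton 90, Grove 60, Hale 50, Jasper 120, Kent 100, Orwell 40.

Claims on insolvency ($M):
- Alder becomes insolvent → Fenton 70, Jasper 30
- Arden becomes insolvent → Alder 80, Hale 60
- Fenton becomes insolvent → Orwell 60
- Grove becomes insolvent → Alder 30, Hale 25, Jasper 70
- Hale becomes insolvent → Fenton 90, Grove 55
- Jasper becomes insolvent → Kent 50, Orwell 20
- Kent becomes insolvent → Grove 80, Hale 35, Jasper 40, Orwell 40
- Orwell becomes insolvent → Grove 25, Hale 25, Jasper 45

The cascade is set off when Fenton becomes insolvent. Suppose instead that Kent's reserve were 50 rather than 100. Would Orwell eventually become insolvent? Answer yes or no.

With Kent's reserve at 50:
Round 1 — Fenton becomes insolvent (initial).
  Orwell: +60 → 60 ≥ 40
Round 2 — Orwell becomes insolvent.
  Grove: +25 → 25 < 60
  Hale: +25 → 25 < 50
  Jasper: +45 → 45 < 120
No further insolvencies.

yes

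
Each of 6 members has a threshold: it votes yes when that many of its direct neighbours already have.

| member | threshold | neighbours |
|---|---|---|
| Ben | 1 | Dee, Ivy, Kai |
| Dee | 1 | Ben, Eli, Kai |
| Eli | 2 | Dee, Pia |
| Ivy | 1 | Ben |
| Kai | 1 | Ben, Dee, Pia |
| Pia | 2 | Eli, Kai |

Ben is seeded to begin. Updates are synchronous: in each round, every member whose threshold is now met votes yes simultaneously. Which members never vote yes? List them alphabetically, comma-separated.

Round 1 — Ben votes yes (initial).
Round 2 — checking thresholds:
  Dee: 1 of 3 neighbours ≥ 1, votes yes.
  Ivy: 1 of 1 neighbours ≥ 1, votes yes.
  Kai: 1 of 3 neighbours ≥ 1, votes yes.
Round 3 — no new yes votes; cascade stops.

Eli, Pia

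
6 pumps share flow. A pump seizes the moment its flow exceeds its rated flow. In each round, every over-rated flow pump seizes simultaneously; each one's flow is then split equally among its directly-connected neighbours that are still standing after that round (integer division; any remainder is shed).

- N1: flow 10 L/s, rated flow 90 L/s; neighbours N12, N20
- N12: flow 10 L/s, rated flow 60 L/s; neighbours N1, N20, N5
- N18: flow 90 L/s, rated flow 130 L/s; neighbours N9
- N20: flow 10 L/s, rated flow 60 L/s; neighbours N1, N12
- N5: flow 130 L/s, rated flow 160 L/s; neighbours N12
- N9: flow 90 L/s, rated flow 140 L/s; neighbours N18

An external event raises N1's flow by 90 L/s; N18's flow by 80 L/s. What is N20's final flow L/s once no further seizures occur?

60

Round 1 — N1 at 100 > 90; N18 at 170 > 130. N1, N18 seize.
  N1 sheds 100 L/s to N12, N20: 50 each.
    N12: 10+50 = 60 ≤ 60
    N20: 10+50 = 60 ≤ 60
  N18 sheds 170 L/s to N9: 170 each.
    N9: 90+170 = 260 > 140
Round 2 — N9 seizes.
  N9 sheds 260 L/s: no online neighbours, lost.
No further seizures.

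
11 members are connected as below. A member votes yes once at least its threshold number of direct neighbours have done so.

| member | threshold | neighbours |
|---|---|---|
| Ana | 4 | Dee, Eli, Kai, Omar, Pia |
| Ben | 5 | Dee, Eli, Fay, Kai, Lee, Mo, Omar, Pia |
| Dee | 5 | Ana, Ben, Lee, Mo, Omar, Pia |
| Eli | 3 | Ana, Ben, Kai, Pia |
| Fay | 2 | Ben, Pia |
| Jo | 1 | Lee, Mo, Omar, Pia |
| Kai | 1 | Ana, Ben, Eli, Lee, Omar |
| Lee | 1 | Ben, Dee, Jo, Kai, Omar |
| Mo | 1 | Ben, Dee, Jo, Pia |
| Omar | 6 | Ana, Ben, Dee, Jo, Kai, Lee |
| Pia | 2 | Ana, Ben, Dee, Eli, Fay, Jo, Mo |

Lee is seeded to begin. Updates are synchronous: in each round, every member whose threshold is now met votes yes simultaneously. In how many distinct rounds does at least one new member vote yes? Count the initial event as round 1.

4

Round 1 — Lee votes yes (initial).
Round 2 — checking thresholds:
  Ben: 1 of 8 neighbours < 5, holds.
  Dee: 1 of 6 neighbours < 5, holds.
  Jo: 1 of 4 neighbours ≥ 1, votes yes.
  Kai: 1 of 5 neighbours ≥ 1, votes yes.
  Omar: 1 of 6 neighbours < 6, holds.
Round 3 — checking thresholds:
  Ana: 1 of 5 neighbours < 4, holds.
  Ben: 2 of 8 neighbours < 5, holds.
  Dee: 1 of 6 neighbours < 5, holds.
  Eli: 1 of 4 neighbours < 3, holds.
  Mo: 1 of 4 neighbours ≥ 1, votes yes.
  Omar: 3 of 6 neighbours < 6, holds.
  Pia: 1 of 7 neighbours < 2, holds.
Round 4 — checking thresholds:
  Ana: 1 of 5 neighbours < 4, holds.
  Ben: 3 of 8 neighbours < 5, holds.
  Dee: 2 of 6 neighbours < 5, holds.
  Eli: 1 of 4 neighbours < 3, holds.
  Omar: 3 of 6 neighbours < 6, holds.
  Pia: 2 of 7 neighbours ≥ 2, votes yes.
Round 5 — no new yes votes; cascade stops.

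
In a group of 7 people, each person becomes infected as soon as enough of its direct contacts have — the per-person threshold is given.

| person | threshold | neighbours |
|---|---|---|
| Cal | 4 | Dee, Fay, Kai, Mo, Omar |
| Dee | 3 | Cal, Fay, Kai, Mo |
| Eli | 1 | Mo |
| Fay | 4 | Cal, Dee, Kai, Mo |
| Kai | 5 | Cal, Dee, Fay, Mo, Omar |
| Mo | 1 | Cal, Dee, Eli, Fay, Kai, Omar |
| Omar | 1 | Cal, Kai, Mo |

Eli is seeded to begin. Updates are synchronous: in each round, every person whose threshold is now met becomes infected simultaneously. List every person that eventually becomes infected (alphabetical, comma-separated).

Eli, Mo, Omar

Round 1 — Eli becomes infected (initial).
Round 2 — checking thresholds:
  Mo: 1 of 6 neighbours ≥ 1, becomes infected.
Round 3 — checking thresholds:
  Cal: 1 of 5 neighbours < 4, below threshold.
  Dee: 1 of 4 neighbours < 3, below threshold.
  Fay: 1 of 4 neighbours < 4, below threshold.
  Kai: 1 of 5 neighbours < 5, below threshold.
  Omar: 1 of 3 neighbours ≥ 1, becomes infected.
Round 4 — no new infections; cascade stops.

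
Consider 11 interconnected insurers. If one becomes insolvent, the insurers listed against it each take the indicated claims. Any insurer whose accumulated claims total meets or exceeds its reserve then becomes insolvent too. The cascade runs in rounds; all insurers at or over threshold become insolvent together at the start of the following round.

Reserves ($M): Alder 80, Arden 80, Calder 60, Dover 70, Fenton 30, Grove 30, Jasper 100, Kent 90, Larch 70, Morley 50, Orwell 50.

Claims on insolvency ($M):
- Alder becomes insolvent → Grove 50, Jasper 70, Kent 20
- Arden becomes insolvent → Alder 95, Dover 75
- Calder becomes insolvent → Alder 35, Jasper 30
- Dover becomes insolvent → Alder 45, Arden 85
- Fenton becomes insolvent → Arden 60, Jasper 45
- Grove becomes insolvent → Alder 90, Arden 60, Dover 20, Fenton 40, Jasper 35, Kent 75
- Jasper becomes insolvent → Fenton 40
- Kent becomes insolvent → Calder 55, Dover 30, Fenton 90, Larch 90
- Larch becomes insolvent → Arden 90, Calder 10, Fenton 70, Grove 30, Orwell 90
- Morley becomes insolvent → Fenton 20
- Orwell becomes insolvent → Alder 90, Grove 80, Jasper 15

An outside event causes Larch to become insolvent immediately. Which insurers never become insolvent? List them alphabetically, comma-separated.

Morley

Round 1 — Larch becomes insolvent (initial).
  Arden: +90 → 90 ≥ 80
  Calder: +10 → 10 < 60
  Fenton: +70 → 70 ≥ 30
  Grove: +30 → 30 ≥ 30
  Orwell: +90 → 90 ≥ 50
Round 2 — Arden, Fenton, Grove, Orwell become insolvent.
  Alder: +95+90+90 → 275 ≥ 80
  Dover: +75+20 → 95 ≥ 70
  Jasper: +45+35+15 → 95 < 100
  Kent: +75 → 75 < 90
Round 3 — Alder, Dover become insolvent.
  Jasper: +70 → 165 ≥ 100
  Kent: +20 → 95 ≥ 90
Round 4 — Jasper, Kent become insolvent.
  Calder: +55 → 65 ≥ 60
Round 5 — Calder becomes insolvent.
No further insolvencies.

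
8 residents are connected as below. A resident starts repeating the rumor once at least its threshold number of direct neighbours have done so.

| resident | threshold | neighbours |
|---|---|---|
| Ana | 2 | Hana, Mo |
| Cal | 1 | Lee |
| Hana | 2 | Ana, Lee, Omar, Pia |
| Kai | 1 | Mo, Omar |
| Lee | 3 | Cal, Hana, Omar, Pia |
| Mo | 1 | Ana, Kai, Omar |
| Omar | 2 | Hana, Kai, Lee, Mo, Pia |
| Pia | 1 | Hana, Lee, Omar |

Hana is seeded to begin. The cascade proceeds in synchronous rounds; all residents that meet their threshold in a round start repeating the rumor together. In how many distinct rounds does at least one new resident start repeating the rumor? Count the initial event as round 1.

5

Round 1 — Hana starts repeating the rumor (initial).
Round 2 — checking thresholds:
  Ana: 1 of 2 neighbours < 2, holds.
  Lee: 1 of 4 neighbours < 3, holds.
  Omar: 1 of 5 neighbours < 2, holds.
  Pia: 1 of 3 neighbours ≥ 1, starts repeating the rumor.
Round 3 — checking thresholds:
  Ana: 1 of 2 neighbours < 2, holds.
  Lee: 2 of 4 neighbours < 3, holds.
  Omar: 2 of 5 neighbours ≥ 2, starts repeating the rumor.
Round 4 — checking thresholds:
  Ana: 1 of 2 neighbours < 2, holds.
  Kai: 1 of 2 neighbours ≥ 1, starts repeating the rumor.
  Lee: 3 of 4 neighbours ≥ 3, starts repeating the rumor.
  Mo: 1 of 3 neighbours ≥ 1, starts repeating the rumor.
Round 5 — checking thresholds:
  Ana: 2 of 2 neighbours ≥ 2, starts repeating the rumor.
  Cal: 1 of 1 neighbours ≥ 1, starts repeating the rumor.
Round 6 — no new spreads; cascade stops.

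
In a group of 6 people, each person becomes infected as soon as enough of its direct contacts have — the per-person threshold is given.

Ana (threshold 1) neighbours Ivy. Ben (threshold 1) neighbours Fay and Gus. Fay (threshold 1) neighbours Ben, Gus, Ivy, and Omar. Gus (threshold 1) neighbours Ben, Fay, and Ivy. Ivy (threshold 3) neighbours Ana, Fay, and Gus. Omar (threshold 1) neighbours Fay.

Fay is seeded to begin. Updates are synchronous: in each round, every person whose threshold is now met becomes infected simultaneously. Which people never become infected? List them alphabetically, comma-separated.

Round 1 — Fay becomes infected (initial).
Round 2 — checking thresholds:
  Ben: 1 of 2 neighbours ≥ 1, becomes infected.
  Gus: 1 of 3 neighbours ≥ 1, becomes infected.
  Ivy: 1 of 3 neighbours < 3, below threshold.
  Omar: 1 of 1 neighbours ≥ 1, becomes infected.
Round 3 — no new infections; cascade stops.

Ana, Ivy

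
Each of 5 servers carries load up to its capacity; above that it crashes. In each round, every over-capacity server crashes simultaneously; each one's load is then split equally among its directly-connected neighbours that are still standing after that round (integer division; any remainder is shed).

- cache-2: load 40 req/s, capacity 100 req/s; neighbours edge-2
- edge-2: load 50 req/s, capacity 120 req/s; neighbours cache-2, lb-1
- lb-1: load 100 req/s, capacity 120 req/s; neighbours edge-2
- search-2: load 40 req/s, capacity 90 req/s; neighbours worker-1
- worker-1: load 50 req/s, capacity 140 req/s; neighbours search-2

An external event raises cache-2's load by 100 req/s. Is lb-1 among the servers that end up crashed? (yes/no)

Round 1 — cache-2 at 140 > 100. cache-2 crashes.
  cache-2 sheds 140 req/s to edge-2: 140 each.
    edge-2: 50+140 = 190 > 120
Round 2 — edge-2 crashes.
  edge-2 sheds 190 req/s to lb-1: 190 each.
    lb-1: 100+190 = 290 > 120
Round 3 — lb-1 crashes.
  lb-1 sheds 290 req/s: no online neighbours, lost.
No further crashes.

yes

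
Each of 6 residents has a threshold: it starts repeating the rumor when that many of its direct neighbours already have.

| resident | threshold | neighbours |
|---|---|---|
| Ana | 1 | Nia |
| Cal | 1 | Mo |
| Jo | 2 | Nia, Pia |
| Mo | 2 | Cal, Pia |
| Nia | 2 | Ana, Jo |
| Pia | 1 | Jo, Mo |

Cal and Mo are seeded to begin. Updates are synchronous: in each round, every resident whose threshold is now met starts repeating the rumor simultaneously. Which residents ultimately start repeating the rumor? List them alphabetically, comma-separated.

Round 1 — Cal, Mo start repeating the rumor (initial).
Round 2 — checking thresholds:
  Pia: 1 of 2 neighbours ≥ 1, starts repeating the rumor.
Round 3 — no new spreads; cascade stops.

Cal, Mo, Pia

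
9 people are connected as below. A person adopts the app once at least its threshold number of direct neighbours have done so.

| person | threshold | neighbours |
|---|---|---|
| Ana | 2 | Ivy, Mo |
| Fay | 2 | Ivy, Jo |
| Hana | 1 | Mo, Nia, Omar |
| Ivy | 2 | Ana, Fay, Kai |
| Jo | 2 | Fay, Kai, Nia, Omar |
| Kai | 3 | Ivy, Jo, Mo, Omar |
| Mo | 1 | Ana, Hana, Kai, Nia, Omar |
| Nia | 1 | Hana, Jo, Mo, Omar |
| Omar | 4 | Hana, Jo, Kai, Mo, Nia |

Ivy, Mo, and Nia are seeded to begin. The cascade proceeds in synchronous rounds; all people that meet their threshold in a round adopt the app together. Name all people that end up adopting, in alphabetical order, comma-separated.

Ana, Hana, Ivy, Mo, Nia

Round 1 — Ivy, Mo, Nia adopt the app (initial).
Round 2 — checking thresholds:
  Ana: 2 of 2 neighbours ≥ 2, adopts the app.
  Fay: 1 of 2 neighbours < 2, holds.
  Hana: 2 of 3 neighbours ≥ 1, adopts the app.
  Jo: 1 of 4 neighbours < 2, holds.
  Kai: 2 of 4 neighbours < 3, holds.
  Omar: 2 of 5 neighbours < 4, holds.
Round 3 — no new adoptions; cascade stops.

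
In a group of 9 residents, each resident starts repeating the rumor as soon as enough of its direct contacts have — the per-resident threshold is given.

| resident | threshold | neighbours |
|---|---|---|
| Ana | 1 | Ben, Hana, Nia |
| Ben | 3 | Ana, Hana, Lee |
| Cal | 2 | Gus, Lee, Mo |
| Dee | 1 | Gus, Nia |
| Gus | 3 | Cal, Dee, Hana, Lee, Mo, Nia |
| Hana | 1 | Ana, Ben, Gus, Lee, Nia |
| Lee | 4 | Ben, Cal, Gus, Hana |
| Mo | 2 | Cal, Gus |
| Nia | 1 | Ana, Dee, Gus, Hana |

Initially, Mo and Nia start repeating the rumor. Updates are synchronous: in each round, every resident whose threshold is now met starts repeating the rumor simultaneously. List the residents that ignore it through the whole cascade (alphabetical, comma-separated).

Round 1 — Mo, Nia start repeating the rumor (initial).
Round 2 — checking thresholds:
  Ana: 1 of 3 neighbours ≥ 1, starts repeating the rumor.
  Cal: 1 of 3 neighbours < 2, below threshold.
  Dee: 1 of 2 neighbours ≥ 1, starts repeating the rumor.
  Gus: 2 of 6 neighbours < 3, below threshold.
  Hana: 1 of 5 neighbours ≥ 1, starts repeating the rumor.
Round 3 — checking thresholds:
  Ben: 2 of 3 neighbours < 3, below threshold.
  Cal: 1 of 3 neighbours < 2, below threshold.
  Gus: 4 of 6 neighbours ≥ 3, starts repeating the rumor.
  Lee: 1 of 4 neighbours < 4, below threshold.
Round 4 — checking thresholds:
  Ben: 2 of 3 neighbours < 3, below threshold.
  Cal: 2 of 3 neighbours ≥ 2, starts repeating the rumor.
  Lee: 2 of 4 neighbours < 4, below threshold.
Round 5 — no new spreads; cascade stops.

Ben, Lee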